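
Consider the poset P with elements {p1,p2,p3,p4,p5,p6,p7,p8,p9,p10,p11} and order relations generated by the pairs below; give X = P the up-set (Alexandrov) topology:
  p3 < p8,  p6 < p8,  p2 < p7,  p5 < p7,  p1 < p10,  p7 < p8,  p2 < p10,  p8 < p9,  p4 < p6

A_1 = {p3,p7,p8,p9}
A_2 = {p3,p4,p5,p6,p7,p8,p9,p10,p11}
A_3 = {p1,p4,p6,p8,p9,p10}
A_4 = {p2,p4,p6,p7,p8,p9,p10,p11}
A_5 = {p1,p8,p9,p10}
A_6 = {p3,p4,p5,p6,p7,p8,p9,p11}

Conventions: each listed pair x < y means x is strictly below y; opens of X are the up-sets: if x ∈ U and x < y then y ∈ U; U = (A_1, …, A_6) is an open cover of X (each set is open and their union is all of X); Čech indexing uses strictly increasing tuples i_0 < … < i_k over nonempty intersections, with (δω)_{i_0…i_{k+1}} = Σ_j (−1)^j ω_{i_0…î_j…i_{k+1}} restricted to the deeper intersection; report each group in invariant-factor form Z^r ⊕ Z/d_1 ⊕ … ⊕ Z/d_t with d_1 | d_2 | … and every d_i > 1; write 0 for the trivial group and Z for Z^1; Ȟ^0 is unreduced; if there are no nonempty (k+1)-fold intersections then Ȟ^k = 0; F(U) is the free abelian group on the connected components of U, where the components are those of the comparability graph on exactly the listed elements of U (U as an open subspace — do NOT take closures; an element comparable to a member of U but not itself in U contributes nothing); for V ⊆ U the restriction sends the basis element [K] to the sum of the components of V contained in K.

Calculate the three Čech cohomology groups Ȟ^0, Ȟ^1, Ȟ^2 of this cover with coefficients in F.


Ȟ^0(U;F) ≅ Z^2, Ȟ^1(U;F) ≅ 0 and Ȟ^2(U;F) ≅ 0

nonempty overlaps:
  A12={p3,p7,p8,p9} A13={p8,p9} A14={p7,p8,p9} A15={p8,p9} A16={p3,p7,p8,p9} A23={p4,p6,p8,p9,p10} A24={p4,p6,p7,p8,p9,p10,p11} A25={p8,p9,p10} A26={p3,p4,p5,p6,p7,p8,p9,p11} A34={p4,p6,p8,p9,p10} A35={p1,p8,p9,p10} A36={p4,p6,p8,p9} A45={p8,p9,p10} A46={p4,p6,p7,p8,p9,p11} A56={p8,p9}
  A123={p8,p9} A124={p7,p8,p9} A125={p8,p9} A126={p3,p7,p8,p9} A134={p8,p9} A135={p8,p9} A136={p8,p9} A145={p8,p9} A146={p7,p8,p9} A156={p8,p9} A234={p4,p6,p8,p9,p10} A235={p8,p9,p10} A236={p4,p6,p8,p9} A245={p8,p9,p10} A246={p4,p6,p7,p8,p9,p11} A256={p8,p9} A345={p8,p9,p10} A346={p4,p6,p8,p9} A356={p8,p9} A456={p8,p9}
  A1234={p8,p9} A1235={p8,p9} A1236={p8,p9} A1245={p8,p9} A1246={p7,p8,p9} A1256={p8,p9} A1345={p8,p9} A1346={p8,p9} A1356={p8,p9} A1456={p8,p9} A2345={p8,p9,p10} A2346={p4,p6,p8,p9} A2356={p8,p9} A2456={p8,p9} A3456={p8,p9}
  A12345={p8,p9} A12346={p8,p9} A12356={p8,p9} A12456={p8,p9} A13456={p8,p9} A23456={p8,p9}
  A123456={p8,p9}
components per intersection:
  A1: {p3,p7,p8,p9}
  A2: {p3,p4,p5,p6,p7,p8,p9} {p10} {p11}
  A3: {p1,p10} {p4,p6,p8,p9}
  A4: {p2,p4,p6,p7,p8,p9,p10} {p11}
  A5: {p1,p10} {p8,p9}
  A6: {p3,p4,p5,p6,p7,p8,p9} {p11}
  A12: {p3,p7,p8,p9}
  A13: {p8,p9}
  A14: {p7,p8,p9}
  A15: {p8,p9}
  A16: {p3,p7,p8,p9}
  A23: {p4,p6,p8,p9} {p10}
  A24: {p4,p6,p7,p8,p9} {p10} {p11}
  A25: {p8,p9} {p10}
  A26: {p3,p4,p5,p6,p7,p8,p9} {p11}
  A34: {p4,p6,p8,p9} {p10}
  A35: {p1,p10} {p8,p9}
  A36: {p4,p6,p8,p9}
  A45: {p8,p9} {p10}
  A46: {p4,p6,p7,p8,p9} {p11}
  A56: {p8,p9}
  A123: {p8,p9}
  A124: {p7,p8,p9}
  A125: {p8,p9}
  A126: {p3,p7,p8,p9}
  A134: {p8,p9}
  A135: {p8,p9}
  A136: {p8,p9}
  A145: {p8,p9}
  A146: {p7,p8,p9}
  A156: {p8,p9}
  A234: {p4,p6,p8,p9} {p10}
  A235: {p8,p9} {p10}
  A236: {p4,p6,p8,p9}
  A245: {p8,p9} {p10}
  A246: {p4,p6,p7,p8,p9} {p11}
  A256: {p8,p9}
  A345: {p8,p9} {p10}
  A346: {p4,p6,p8,p9}
  A356: {p8,p9}
  A456: {p8,p9}
  A1234: {p8,p9}
  A1235: {p8,p9}
  A1236: {p8,p9}
  A1245: {p8,p9}
  A1246: {p7,p8,p9}
  A1256: {p8,p9}
  A1345: {p8,p9}
  A1346: {p8,p9}
  A1356: {p8,p9}
  A1456: {p8,p9}
  A2345: {p8,p9} {p10}
  A2346: {p4,p6,p8,p9}
  A2356: {p8,p9}
  A2456: {p8,p9}
  A3456: {p8,p9}
  A12345: {p8,p9}
  A12346: {p8,p9}
  A12356: {p8,p9}
  A12456: {p8,p9}
  A13456: {p8,p9}
  A23456: {p8,p9}
  A123456: {p8,p9}
C dims 12,24,25,16; δ0: rk 10, SNF 1^10; δ1: rk 14, SNF 1^14; δ2: rk 11, SNF 1^11
degree 0: 12−10−0 = 2 → Ȟ^0 ≅ Z^2
degree 1: 24−14−10 = 0 → Ȟ^1 ≅ 0
degree 2: 25−11−14 = 0 → Ȟ^2 ≅ 0


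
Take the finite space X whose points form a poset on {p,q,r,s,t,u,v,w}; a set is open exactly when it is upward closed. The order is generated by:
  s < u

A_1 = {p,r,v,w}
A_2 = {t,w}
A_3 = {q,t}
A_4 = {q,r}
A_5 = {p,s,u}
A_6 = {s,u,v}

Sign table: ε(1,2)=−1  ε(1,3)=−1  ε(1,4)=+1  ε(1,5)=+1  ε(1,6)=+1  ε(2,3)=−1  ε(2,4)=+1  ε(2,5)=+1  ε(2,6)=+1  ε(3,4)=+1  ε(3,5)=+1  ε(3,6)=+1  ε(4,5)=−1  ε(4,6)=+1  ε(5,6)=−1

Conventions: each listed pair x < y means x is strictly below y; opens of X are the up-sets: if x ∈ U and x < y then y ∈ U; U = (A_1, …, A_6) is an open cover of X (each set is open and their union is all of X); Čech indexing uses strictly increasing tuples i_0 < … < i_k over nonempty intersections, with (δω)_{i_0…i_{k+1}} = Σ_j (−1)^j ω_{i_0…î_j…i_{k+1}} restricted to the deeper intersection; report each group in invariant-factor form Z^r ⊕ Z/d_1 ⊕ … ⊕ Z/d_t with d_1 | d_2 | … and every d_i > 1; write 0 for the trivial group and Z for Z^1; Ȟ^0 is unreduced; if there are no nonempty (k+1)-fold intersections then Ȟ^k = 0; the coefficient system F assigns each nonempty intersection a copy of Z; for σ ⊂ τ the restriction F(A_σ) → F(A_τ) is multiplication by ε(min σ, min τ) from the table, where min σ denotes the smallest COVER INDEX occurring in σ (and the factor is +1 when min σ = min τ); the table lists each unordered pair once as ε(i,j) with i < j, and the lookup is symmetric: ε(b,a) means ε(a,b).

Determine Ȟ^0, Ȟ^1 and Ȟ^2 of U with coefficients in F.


intersection data:
  A12={w} A14={r} A15={p} A16={v} A23={t} A34={q} A56={s,u}
C dims 6,7; δ0: rk 6, SNF 1^5·2
Ȟ^0 = (6 − 6) − 0 = 0, so Ȟ^0 ≅ 0
Ȟ^1 = (7 − 0) − 6 = 1 plus torsion [2], so Ȟ^1 ≅ Z ⊕ Z/2
Ȟ^2 = (0 − 0) − 0 = 0, so Ȟ^2 ≅ 0

Ȟ^0 = 0, Ȟ^1 = Z ⊕ Z/2, Ȟ^2 = 0


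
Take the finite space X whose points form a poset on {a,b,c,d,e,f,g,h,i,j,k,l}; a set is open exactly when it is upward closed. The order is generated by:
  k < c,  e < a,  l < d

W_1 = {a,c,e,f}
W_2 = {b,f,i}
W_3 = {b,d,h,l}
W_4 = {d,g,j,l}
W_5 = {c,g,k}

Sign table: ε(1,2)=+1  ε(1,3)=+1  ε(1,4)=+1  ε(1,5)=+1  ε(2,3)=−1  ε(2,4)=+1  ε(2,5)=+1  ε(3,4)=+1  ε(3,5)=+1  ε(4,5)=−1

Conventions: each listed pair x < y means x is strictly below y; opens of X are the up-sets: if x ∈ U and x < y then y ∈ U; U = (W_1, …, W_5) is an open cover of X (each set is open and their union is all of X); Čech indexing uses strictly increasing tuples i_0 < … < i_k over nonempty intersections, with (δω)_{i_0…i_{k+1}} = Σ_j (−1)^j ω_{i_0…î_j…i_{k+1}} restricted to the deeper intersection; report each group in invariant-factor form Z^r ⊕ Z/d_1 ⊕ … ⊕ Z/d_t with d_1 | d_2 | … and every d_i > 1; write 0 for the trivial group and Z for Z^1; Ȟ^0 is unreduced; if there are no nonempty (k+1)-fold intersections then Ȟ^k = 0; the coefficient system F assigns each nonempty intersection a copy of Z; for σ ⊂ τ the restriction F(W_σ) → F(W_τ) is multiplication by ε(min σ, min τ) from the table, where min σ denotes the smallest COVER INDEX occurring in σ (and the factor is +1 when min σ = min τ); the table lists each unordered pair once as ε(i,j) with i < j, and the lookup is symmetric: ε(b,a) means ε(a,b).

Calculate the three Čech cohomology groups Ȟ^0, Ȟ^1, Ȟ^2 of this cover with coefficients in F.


nonempty intersections:
  W12={f} W15={c} W23={b} W34={d,l} W45={g}
C dims 5,5; δ0: rk 4, SNF 1^4
Ȟ^0: (5−4)−0=1 ⇒ Z
Ȟ^1: (5−0)−4=1 ⇒ Z
Ȟ^2: (0−0)−0=0 ⇒ 0

Ȟ^0 = Z,  Ȟ^1 = Z,  Ȟ^2 = 0


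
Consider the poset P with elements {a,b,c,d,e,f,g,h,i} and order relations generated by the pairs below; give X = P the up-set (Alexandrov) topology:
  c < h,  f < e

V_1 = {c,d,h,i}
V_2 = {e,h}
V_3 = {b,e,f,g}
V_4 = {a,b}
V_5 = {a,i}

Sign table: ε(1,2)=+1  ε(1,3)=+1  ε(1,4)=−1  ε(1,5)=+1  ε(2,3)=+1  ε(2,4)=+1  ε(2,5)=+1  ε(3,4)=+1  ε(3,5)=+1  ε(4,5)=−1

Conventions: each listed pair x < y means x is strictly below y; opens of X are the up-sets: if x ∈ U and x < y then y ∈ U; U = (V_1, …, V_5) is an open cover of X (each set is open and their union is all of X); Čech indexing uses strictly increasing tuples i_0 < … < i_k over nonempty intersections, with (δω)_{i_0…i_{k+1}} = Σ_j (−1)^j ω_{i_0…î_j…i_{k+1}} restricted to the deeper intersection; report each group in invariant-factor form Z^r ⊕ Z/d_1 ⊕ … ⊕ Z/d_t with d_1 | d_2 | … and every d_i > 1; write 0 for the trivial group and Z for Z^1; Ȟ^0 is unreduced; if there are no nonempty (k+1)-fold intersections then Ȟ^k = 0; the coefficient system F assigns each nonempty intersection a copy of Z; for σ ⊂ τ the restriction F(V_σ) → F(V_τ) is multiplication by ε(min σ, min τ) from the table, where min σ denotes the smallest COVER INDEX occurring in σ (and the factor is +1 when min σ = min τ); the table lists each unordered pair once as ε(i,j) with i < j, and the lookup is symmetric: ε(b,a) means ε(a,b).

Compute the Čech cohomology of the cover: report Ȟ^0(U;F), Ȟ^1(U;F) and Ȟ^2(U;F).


Ȟ^0(U;F) ≅ 0,  Ȟ^1(U;F) ≅ Z/2,  Ȟ^2(U;F) ≅ 0

nonempty overlaps:
  V12={h} V15={i} V23={e} V34={b} V45={a}
C dims 5,5; δ0: rk 5, SNF 1^4·2
degree 0: 5−5−0 = 0 → Ȟ^0 ≅ 0
degree 1: 5−0−5 = 0 plus torsion [2] → Ȟ^1 ≅ Z/2
degree 2: 0−0−0 = 0 → Ȟ^2 ≅ 0


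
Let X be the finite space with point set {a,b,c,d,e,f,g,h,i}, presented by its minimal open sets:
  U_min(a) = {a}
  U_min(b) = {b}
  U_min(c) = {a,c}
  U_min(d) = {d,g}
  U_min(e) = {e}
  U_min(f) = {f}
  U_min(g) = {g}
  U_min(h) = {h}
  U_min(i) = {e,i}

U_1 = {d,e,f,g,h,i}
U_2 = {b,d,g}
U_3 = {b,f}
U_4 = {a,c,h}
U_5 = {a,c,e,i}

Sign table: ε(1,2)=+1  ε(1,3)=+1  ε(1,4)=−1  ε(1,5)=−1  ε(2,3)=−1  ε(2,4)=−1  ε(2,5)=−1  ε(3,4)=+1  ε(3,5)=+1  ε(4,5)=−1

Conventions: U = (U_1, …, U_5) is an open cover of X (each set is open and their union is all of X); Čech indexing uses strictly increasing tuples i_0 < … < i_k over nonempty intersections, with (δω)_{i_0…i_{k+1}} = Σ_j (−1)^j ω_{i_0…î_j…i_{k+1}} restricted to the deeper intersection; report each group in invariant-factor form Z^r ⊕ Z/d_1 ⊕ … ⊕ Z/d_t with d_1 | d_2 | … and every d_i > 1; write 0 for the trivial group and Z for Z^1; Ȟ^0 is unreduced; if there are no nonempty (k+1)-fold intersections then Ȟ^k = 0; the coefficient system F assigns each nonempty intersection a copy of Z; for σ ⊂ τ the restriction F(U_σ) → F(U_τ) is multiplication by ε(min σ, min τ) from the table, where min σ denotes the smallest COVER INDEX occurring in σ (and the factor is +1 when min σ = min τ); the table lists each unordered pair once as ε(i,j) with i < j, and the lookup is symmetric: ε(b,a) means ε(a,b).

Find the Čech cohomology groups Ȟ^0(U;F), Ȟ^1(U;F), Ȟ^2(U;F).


Ȟ^0(U;F) ≅ 0; Ȟ^1(U;F) ≅ Z ⊕ Z/2; Ȟ^2(U;F) ≅ 0

nerve of the cover:
  U12={d,g} U13={f} U14={h} U15={e,i} U23={b} U45={a,c}
C dims 5,6; δ0: rk 5, SNF 1^4·2
Ȟ^0 = (5 − 5) − 0 = 0, so Ȟ^0 ≅ 0
Ȟ^1 = (6 − 0) − 5 = 1 plus torsion [2], so Ȟ^1 ≅ Z ⊕ Z/2
Ȟ^2 = (0 − 0) − 0 = 0, so Ȟ^2 ≅ 0


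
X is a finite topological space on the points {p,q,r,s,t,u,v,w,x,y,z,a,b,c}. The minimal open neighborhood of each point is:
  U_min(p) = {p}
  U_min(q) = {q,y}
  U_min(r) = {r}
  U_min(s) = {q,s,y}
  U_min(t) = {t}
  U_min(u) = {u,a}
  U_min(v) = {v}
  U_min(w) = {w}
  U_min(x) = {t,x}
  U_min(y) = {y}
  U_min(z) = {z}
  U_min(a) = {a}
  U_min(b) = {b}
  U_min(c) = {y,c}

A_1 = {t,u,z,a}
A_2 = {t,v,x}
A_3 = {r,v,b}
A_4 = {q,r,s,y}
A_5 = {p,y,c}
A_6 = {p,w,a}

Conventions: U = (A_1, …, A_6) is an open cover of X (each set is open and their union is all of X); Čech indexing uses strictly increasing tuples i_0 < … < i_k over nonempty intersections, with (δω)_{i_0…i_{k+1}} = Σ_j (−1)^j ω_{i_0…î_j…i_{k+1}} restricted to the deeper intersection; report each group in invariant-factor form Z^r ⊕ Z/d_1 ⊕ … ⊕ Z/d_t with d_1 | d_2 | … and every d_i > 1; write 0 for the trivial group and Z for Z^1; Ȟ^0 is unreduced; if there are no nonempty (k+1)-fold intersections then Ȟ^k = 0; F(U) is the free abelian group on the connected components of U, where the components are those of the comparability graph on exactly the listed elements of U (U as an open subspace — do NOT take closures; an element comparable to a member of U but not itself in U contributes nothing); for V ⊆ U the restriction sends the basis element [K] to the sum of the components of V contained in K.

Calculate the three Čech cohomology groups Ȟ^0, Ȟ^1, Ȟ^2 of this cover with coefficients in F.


nonempty intersections:
  A12={t} A16={a} A23={v} A34={r} A45={y} A56={p}
components per intersection:
  A1: {t} {u,a} {z}
  A2: {t,x} {v}
  A3: {r} {v} {b}
  A4: {q,s,y} {r}
  A5: {p} {y,c}
  A6: {p} {w} {a}
  A12: {t}
  A16: {a}
  A23: {v}
  A34: {r}
  A45: {y}
  A56: {p}
C dims 15,6; δ0: rk 6, SNF 1^6
Ȟ^0: (15−6)−0=9 ⇒ Z^9
Ȟ^1: (6−0)−6=0 ⇒ 0
Ȟ^2: (0−0)−0=0 ⇒ 0

Ȟ^0 ≅ Z^9; Ȟ^1 ≅ 0; Ȟ^2 ≅ 0


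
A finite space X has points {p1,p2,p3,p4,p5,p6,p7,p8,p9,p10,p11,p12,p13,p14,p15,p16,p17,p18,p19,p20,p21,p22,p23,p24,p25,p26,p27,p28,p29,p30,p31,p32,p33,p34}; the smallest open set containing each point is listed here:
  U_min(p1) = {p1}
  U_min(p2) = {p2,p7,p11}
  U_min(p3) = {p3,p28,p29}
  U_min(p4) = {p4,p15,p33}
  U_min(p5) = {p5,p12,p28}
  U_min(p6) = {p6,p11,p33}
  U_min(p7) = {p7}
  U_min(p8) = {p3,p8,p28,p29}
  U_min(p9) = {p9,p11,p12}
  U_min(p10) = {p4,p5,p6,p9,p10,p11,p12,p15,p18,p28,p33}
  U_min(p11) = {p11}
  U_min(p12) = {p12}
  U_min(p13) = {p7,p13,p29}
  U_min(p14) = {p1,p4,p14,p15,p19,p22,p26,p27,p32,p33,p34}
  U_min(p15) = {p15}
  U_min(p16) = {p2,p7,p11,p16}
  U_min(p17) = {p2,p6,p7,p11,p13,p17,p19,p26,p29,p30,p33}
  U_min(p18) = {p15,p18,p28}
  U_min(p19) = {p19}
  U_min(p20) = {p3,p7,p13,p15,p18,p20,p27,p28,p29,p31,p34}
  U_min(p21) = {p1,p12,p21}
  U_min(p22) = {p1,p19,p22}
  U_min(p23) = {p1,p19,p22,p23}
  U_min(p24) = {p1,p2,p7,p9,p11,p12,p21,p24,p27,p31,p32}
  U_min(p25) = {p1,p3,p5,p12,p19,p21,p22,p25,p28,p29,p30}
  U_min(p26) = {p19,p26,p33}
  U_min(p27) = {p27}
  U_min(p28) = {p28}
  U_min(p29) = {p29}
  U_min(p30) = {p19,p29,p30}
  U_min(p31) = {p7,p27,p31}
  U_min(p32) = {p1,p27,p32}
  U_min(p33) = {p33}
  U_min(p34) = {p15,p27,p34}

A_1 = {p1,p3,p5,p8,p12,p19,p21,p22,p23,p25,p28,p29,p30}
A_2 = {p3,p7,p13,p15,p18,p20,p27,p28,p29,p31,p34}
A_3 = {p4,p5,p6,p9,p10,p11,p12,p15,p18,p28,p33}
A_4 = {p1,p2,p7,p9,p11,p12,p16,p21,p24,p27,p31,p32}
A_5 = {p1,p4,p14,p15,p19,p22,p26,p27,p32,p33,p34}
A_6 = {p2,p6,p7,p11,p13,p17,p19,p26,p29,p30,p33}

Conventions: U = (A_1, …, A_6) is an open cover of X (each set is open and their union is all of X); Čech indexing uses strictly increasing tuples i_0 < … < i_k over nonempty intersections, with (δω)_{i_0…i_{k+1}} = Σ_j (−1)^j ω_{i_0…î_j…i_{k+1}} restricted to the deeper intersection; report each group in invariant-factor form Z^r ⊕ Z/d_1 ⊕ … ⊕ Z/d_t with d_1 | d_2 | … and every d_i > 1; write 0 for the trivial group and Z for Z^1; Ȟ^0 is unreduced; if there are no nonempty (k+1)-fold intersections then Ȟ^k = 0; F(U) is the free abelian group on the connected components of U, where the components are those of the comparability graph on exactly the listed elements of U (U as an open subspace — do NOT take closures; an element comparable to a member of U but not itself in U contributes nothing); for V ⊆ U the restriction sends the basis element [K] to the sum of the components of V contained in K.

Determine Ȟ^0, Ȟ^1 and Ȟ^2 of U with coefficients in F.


Ȟ^0 = Z, Ȟ^1 = 0, Ȟ^2 = Z/2

intersection data:
  A12={p3,p28,p29} A13={p5,p12,p28} A14={p1,p12,p21} A15={p1,p19,p22} A16={p19,p29,p30} A23={p15,p18,p28} A24={p7,p27,p31} A25={p15,p27,p34} A26={p7,p13,p29} A34={p9,p11,p12} A35={p4,p15,p33} A36={p6,p11,p33} A45={p1,p27,p32} A46={p2,p7,p11} A56={p19,p26,p33}
  A123={p28} A126={p29} A134={p12} A145={p1} A156={p19} A235={p15} A245={p27} A246={p7} A346={p11} A356={p33}
components per intersection:
  A1: {p1,p3,p5,p8,p12,p19,p21,p22,p23,p25,p28,p29,p30}
  A2: {p3,p7,p13,p15,p18,p20,p27,p28,p29,p31,p34}
  A3: {p4,p5,p6,p9,p10,p11,p12,p15,p18,p28,p33}
  A4: {p1,p2,p7,p9,p11,p12,p16,p21,p24,p27,p31,p32}
  A5: {p1,p4,p14,p15,p19,p22,p26,p27,p32,p33,p34}
  A6: {p2,p6,p7,p11,p13,p17,p19,p26,p29,p30,p33}
  A12: {p3,p28,p29}
  A13: {p5,p12,p28}
  A14: {p1,p12,p21}
  A15: {p1,p19,p22}
  A16: {p19,p29,p30}
  A23: {p15,p18,p28}
  A24: {p7,p27,p31}
  A25: {p15,p27,p34}
  A26: {p7,p13,p29}
  A34: {p9,p11,p12}
  A35: {p4,p15,p33}
  A36: {p6,p11,p33}
  A45: {p1,p27,p32}
  A46: {p2,p7,p11}
  A56: {p19,p26,p33}
  A123: {p28}
  A126: {p29}
  A134: {p12}
  A145: {p1}
  A156: {p19}
  A235: {p15}
  A245: {p27}
  A246: {p7}
  A346: {p11}
  A356: {p33}
C dims 6,15,10; δ0: rk 5, SNF 1^5; δ1: rk 10, SNF 1^9·2
Ȟ^0 = (6 − 5) − 0 = 1, so Ȟ^0 ≅ Z
Ȟ^1 = (15 − 10) − 5 = 0, so Ȟ^1 ≅ 0
Ȟ^2 = (10 − 0) − 10 = 0 plus torsion [2], so Ȟ^2 ≅ Z/2


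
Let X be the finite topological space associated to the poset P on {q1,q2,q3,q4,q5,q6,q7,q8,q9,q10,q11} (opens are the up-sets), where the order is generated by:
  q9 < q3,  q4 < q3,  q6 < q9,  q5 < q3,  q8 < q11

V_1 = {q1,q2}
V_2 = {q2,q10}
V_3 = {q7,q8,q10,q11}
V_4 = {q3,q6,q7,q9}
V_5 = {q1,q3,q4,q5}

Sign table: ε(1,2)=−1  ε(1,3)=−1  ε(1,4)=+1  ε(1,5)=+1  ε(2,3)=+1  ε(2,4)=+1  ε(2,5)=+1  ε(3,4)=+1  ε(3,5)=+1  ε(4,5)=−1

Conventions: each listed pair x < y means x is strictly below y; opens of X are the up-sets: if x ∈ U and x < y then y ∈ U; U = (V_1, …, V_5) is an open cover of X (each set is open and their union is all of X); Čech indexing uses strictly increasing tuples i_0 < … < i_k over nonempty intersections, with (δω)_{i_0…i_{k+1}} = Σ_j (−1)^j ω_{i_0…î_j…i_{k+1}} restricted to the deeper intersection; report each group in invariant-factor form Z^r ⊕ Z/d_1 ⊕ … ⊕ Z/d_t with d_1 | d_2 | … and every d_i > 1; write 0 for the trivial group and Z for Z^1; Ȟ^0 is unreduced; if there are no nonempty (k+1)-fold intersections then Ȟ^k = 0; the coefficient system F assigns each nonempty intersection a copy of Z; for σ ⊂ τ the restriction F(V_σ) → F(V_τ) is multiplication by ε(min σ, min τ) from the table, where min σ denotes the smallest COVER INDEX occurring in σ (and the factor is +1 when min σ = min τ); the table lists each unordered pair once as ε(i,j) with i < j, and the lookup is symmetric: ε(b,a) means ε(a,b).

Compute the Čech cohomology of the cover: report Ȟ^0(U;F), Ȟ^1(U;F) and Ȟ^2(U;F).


Ȟ^0(U;F) ≅ Z,  Ȟ^1(U;F) ≅ Z,  Ȟ^2(U;F) ≅ 0

nonempty intersections:
  V12={q2} V15={q1} V23={q10} V34={q7} V45={q3}
C dims 5,5; δ0: rk 4, SNF 1^4
Ȟ^0: (5−4)−0=1 ⇒ Z
Ȟ^1: (5−0)−4=1 ⇒ Z
Ȟ^2: (0−0)−0=0 ⇒ 0


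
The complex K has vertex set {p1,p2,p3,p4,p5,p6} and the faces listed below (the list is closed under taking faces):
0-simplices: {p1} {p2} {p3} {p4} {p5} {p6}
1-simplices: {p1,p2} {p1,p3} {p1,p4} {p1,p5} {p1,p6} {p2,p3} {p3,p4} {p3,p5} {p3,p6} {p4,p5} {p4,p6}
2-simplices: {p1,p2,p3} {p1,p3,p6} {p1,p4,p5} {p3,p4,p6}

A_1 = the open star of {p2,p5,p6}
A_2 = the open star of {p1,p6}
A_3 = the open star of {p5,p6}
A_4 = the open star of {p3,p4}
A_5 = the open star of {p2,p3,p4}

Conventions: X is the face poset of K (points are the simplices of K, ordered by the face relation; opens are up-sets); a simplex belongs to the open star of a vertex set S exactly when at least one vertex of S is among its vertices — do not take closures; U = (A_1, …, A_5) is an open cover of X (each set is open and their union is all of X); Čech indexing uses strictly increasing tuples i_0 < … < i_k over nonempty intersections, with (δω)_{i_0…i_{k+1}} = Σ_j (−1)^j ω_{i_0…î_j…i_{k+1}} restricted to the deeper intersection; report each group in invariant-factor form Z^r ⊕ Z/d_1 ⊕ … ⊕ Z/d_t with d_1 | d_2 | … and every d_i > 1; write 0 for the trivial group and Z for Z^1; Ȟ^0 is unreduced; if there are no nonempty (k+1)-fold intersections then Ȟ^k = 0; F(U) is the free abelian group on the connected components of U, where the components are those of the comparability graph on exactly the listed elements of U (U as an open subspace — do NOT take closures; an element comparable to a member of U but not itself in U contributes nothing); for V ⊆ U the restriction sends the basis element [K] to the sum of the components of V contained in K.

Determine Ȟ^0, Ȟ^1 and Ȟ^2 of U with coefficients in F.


Ȟ^0(U;F) ≅ Z; Ȟ^1(U;F) ≅ Z^2; Ȟ^2(U;F) ≅ 0

nerve simplices:
  A1={{p2},{p5},{p6},{p1,p2},{p1,p5},{p1,p6},{p2,p3},{p3,p5},{p3,p6},{p4,p5},{p4,p6},{p1,p2,p3},{p1,p3,p6},{p1,p4,p5},{p3,p4,p6}} A2={{p1},{p6},{p1,p2},{p1,p3},{p1,p4},{p1,p5},{p1,p6},{p3,p6},{p4,p6},{p1,p2,p3},{p1,p3,p6},{p1,p4,p5},{p3,p4,p6}} A3={{p5},{p6},{p1,p5},{p1,p6},{p3,p5},{p3,p6},{p4,p5},{p4,p6},{p1,p3,p6},{p1,p4,p5},{p3,p4,p6}} A4={{p3},{p4},{p1,p3},{p1,p4},{p2,p3},{p3,p4},{p3,p5},{p3,p6},{p4,p5},{p4,p6},{p1,p2,p3},{p1,p3,p6},{p1,p4,p5},{p3,p4,p6}} A5={{p2},{p3},{p4},{p1,p2},{p1,p3},{p1,p4},{p2,p3},{p3,p4},{p3,p5},{p3,p6},{p4,p5},{p4,p6},{p1,p2,p3},{p1,p3,p6},{p1,p4,p5},{p3,p4,p6}}
  A12={{p6},{p1,p2},{p1,p5},{p1,p6},{p3,p6},{p4,p6},{p1,p2,p3},{p1,p3,p6},{p1,p4,p5},{p3,p4,p6}} A13={{p5},{p6},{p1,p5},{p1,p6},{p3,p5},{p3,p6},{p4,p5},{p4,p6},{p1,p3,p6},{p1,p4,p5},{p3,p4,p6}} A14={{p2,p3},{p3,p5},{p3,p6},{p4,p5},{p4,p6},{p1,p2,p3},{p1,p3,p6},{p1,p4,p5},{p3,p4,p6}} A15={{p2},{p1,p2},{p2,p3},{p3,p5},{p3,p6},{p4,p5},{p4,p6},{p1,p2,p3},{p1,p3,p6},{p1,p4,p5},{p3,p4,p6}} A23={{p6},{p1,p5},{p1,p6},{p3,p6},{p4,p6},{p1,p3,p6},{p1,p4,p5},{p3,p4,p6}} A24={{p1,p3},{p1,p4},{p3,p6},{p4,p6},{p1,p2,p3},{p1,p3,p6},{p1,p4,p5},{p3,p4,p6}} A25={{p1,p2},{p1,p3},{p1,p4},{p3,p6},{p4,p6},{p1,p2,p3},{p1,p3,p6},{p1,p4,p5},{p3,p4,p6}} A34={{p3,p5},{p3,p6},{p4,p5},{p4,p6},{p1,p3,p6},{p1,p4,p5},{p3,p4,p6}} A35={{p3,p5},{p3,p6},{p4,p5},{p4,p6},{p1,p3,p6},{p1,p4,p5},{p3,p4,p6}} A45={{p3},{p4},{p1,p3},{p1,p4},{p2,p3},{p3,p4},{p3,p5},{p3,p6},{p4,p5},{p4,p6},{p1,p2,p3},{p1,p3,p6},{p1,p4,p5},{p3,p4,p6}}
  A123={{p6},{p1,p5},{p1,p6},{p3,p6},{p4,p6},{p1,p3,p6},{p1,p4,p5},{p3,p4,p6}} A124={{p3,p6},{p4,p6},{p1,p2,p3},{p1,p3,p6},{p1,p4,p5},{p3,p4,p6}} A125={{p1,p2},{p3,p6},{p4,p6},{p1,p2,p3},{p1,p3,p6},{p1,p4,p5},{p3,p4,p6}} A134={{p3,p5},{p3,p6},{p4,p5},{p4,p6},{p1,p3,p6},{p1,p4,p5},{p3,p4,p6}} A135={{p3,p5},{p3,p6},{p4,p5},{p4,p6},{p1,p3,p6},{p1,p4,p5},{p3,p4,p6}} A145={{p2,p3},{p3,p5},{p3,p6},{p4,p5},{p4,p6},{p1,p2,p3},{p1,p3,p6},{p1,p4,p5},{p3,p4,p6}} A234={{p3,p6},{p4,p6},{p1,p3,p6},{p1,p4,p5},{p3,p4,p6}} A235={{p3,p6},{p4,p6},{p1,p3,p6},{p1,p4,p5},{p3,p4,p6}} A245={{p1,p3},{p1,p4},{p3,p6},{p4,p6},{p1,p2,p3},{p1,p3,p6},{p1,p4,p5},{p3,p4,p6}} A345={{p3,p5},{p3,p6},{p4,p5},{p4,p6},{p1,p3,p6},{p1,p4,p5},{p3,p4,p6}}
  A1234={{p3,p6},{p4,p6},{p1,p3,p6},{p1,p4,p5},{p3,p4,p6}} A1235={{p3,p6},{p4,p6},{p1,p3,p6},{p1,p4,p5},{p3,p4,p6}} A1245={{p3,p6},{p4,p6},{p1,p2,p3},{p1,p3,p6},{p1,p4,p5},{p3,p4,p6}} A1345={{p3,p5},{p3,p6},{p4,p5},{p4,p6},{p1,p3,p6},{p1,p4,p5},{p3,p4,p6}} A2345={{p3,p6},{p4,p6},{p1,p3,p6},{p1,p4,p5},{p3,p4,p6}}
  A12345={{p3,p6},{p4,p6},{p1,p3,p6},{p1,p4,p5},{p3,p4,p6}}
components per intersection:
  A1: {{p2},{p1,p2},{p2,p3},{p1,p2,p3}} {{p5},{p1,p5},{p3,p5},{p4,p5},{p1,p4,p5}} {{p6},{p1,p6},{p3,p6},{p4,p6},{p1,p3,p6},{p3,p4,p6}}
  A2: {{p1},{p6},{p1,p2},{p1,p3},{p1,p4},{p1,p5},{p1,p6},{p3,p6},{p4,p6},{p1,p2,p3},{p1,p3,p6},{p1,p4,p5},{p3,p4,p6}}
  A3: {{p5},{p1,p5},{p3,p5},{p4,p5},{p1,p4,p5}} {{p6},{p1,p6},{p3,p6},{p4,p6},{p1,p3,p6},{p3,p4,p6}}
  A4: {{p3},{p4},{p1,p3},{p1,p4},{p2,p3},{p3,p4},{p3,p5},{p3,p6},{p4,p5},{p4,p6},{p1,p2,p3},{p1,p3,p6},{p1,p4,p5},{p3,p4,p6}}
  A5: {{p2},{p3},{p4},{p1,p2},{p1,p3},{p1,p4},{p2,p3},{p3,p4},{p3,p5},{p3,p6},{p4,p5},{p4,p6},{p1,p2,p3},{p1,p3,p6},{p1,p4,p5},{p3,p4,p6}}
  A12: {{p6},{p1,p6},{p3,p6},{p4,p6},{p1,p3,p6},{p3,p4,p6}} {{p1,p2},{p1,p2,p3}} {{p1,p5},{p1,p4,p5}}
  A13: {{p5},{p1,p5},{p3,p5},{p4,p5},{p1,p4,p5}} {{p6},{p1,p6},{p3,p6},{p4,p6},{p1,p3,p6},{p3,p4,p6}}
  A14: {{p2,p3},{p1,p2,p3}} {{p3,p5}} {{p3,p6},{p4,p6},{p1,p3,p6},{p3,p4,p6}} {{p4,p5},{p1,p4,p5}}
  A15: {{p2},{p1,p2},{p2,p3},{p1,p2,p3}} {{p3,p5}} {{p3,p6},{p4,p6},{p1,p3,p6},{p3,p4,p6}} {{p4,p5},{p1,p4,p5}}
  A23: {{p6},{p1,p6},{p3,p6},{p4,p6},{p1,p3,p6},{p3,p4,p6}} {{p1,p5},{p1,p4,p5}}
  A24: {{p1,p3},{p3,p6},{p4,p6},{p1,p2,p3},{p1,p3,p6},{p3,p4,p6}} {{p1,p4},{p1,p4,p5}}
  A25: {{p1,p2},{p1,p3},{p3,p6},{p4,p6},{p1,p2,p3},{p1,p3,p6},{p3,p4,p6}} {{p1,p4},{p1,p4,p5}}
  A34: {{p3,p5}} {{p3,p6},{p4,p6},{p1,p3,p6},{p3,p4,p6}} {{p4,p5},{p1,p4,p5}}
  A35: {{p3,p5}} {{p3,p6},{p4,p6},{p1,p3,p6},{p3,p4,p6}} {{p4,p5},{p1,p4,p5}}
  A45: {{p3},{p4},{p1,p3},{p1,p4},{p2,p3},{p3,p4},{p3,p5},{p3,p6},{p4,p5},{p4,p6},{p1,p2,p3},{p1,p3,p6},{p1,p4,p5},{p3,p4,p6}}
  A123: {{p6},{p1,p6},{p3,p6},{p4,p6},{p1,p3,p6},{p3,p4,p6}} {{p1,p5},{p1,p4,p5}}
  A124: {{p3,p6},{p4,p6},{p1,p3,p6},{p3,p4,p6}} {{p1,p2,p3}} {{p1,p4,p5}}
  A125: {{p1,p2},{p1,p2,p3}} {{p3,p6},{p4,p6},{p1,p3,p6},{p3,p4,p6}} {{p1,p4,p5}}
  A134: {{p3,p5}} {{p3,p6},{p4,p6},{p1,p3,p6},{p3,p4,p6}} {{p4,p5},{p1,p4,p5}}
  A135: {{p3,p5}} {{p3,p6},{p4,p6},{p1,p3,p6},{p3,p4,p6}} {{p4,p5},{p1,p4,p5}}
  A145: {{p2,p3},{p1,p2,p3}} {{p3,p5}} {{p3,p6},{p4,p6},{p1,p3,p6},{p3,p4,p6}} {{p4,p5},{p1,p4,p5}}
  A234: {{p3,p6},{p4,p6},{p1,p3,p6},{p3,p4,p6}} {{p1,p4,p5}}
  A235: {{p3,p6},{p4,p6},{p1,p3,p6},{p3,p4,p6}} {{p1,p4,p5}}
  A245: {{p1,p3},{p3,p6},{p4,p6},{p1,p2,p3},{p1,p3,p6},{p3,p4,p6}} {{p1,p4},{p1,p4,p5}}
  A345: {{p3,p5}} {{p3,p6},{p4,p6},{p1,p3,p6},{p3,p4,p6}} {{p4,p5},{p1,p4,p5}}
  A1234: {{p3,p6},{p4,p6},{p1,p3,p6},{p3,p4,p6}} {{p1,p4,p5}}
  A1235: {{p3,p6},{p4,p6},{p1,p3,p6},{p3,p4,p6}} {{p1,p4,p5}}
  A1245: {{p3,p6},{p4,p6},{p1,p3,p6},{p3,p4,p6}} {{p1,p2,p3}} {{p1,p4,p5}}
  A1345: {{p3,p5}} {{p3,p6},{p4,p6},{p1,p3,p6},{p3,p4,p6}} {{p4,p5},{p1,p4,p5}}
  A2345: {{p3,p6},{p4,p6},{p1,p3,p6},{p3,p4,p6}} {{p1,p4,p5}}
  A12345: {{p3,p6},{p4,p6},{p1,p3,p6},{p3,p4,p6}} {{p1,p4,p5}}
C dims 8,26,27,12; δ0: rk 7, SNF 1^7; δ1: rk 17, SNF 1^17; δ2: rk 10, SNF 1^10
degree 0: 8−7−0 = 1 → Ȟ^0 ≅ Z
degree 1: 26−17−7 = 2 → Ȟ^1 ≅ Z^2
degree 2: 27−10−17 = 0 → Ȟ^2 ≅ 0


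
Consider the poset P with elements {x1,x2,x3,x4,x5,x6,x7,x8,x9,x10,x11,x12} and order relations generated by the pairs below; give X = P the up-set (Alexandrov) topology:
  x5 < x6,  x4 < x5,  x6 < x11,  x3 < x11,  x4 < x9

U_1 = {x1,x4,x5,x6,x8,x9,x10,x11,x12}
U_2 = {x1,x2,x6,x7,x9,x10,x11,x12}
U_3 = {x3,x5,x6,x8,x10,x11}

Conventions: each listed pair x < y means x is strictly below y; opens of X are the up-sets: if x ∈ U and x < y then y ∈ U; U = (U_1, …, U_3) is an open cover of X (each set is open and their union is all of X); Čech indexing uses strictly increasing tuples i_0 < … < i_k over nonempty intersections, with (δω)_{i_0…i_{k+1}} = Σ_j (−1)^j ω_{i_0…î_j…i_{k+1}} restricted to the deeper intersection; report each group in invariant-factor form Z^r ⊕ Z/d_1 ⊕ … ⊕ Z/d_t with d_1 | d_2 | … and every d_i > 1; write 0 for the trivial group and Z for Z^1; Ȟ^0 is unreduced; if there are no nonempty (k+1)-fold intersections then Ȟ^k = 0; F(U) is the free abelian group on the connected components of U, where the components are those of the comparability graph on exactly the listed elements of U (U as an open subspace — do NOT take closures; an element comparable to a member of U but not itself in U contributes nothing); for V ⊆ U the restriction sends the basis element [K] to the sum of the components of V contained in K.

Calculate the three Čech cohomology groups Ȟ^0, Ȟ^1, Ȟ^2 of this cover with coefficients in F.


Ȟ^0 ≅ Z^7, Ȟ^1 ≅ 0 and Ȟ^2 ≅ 0

nerve of the cover:
  U12={x1,x6,x9,x10,x11,x12} U13={x5,x6,x8,x10,x11} U23={x6,x10,x11}
  U123={x6,x10,x11}
components per intersection:
  U1: {x1} {x4,x5,x6,x9,x11} {x8} {x10} {x12}
  U2: {x1} {x2} {x6,x11} {x7} {x9} {x10} {x12}
  U3: {x3,x5,x6,x11} {x8} {x10}
  U12: {x1} {x6,x11} {x9} {x10} {x12}
  U13: {x5,x6,x11} {x8} {x10}
  U23: {x6,x11} {x10}
  U123: {x6,x11} {x10}
C dims 15,10,2; δ0: rk 8, SNF 1^8; δ1: rk 2, SNF 1^2
Ȟ^0 = (15 − 8) − 0 = 7, so Ȟ^0 ≅ Z^7
Ȟ^1 = (10 − 2) − 8 = 0, so Ȟ^1 ≅ 0
Ȟ^2 = (2 − 0) − 2 = 0, so Ȟ^2 ≅ 0


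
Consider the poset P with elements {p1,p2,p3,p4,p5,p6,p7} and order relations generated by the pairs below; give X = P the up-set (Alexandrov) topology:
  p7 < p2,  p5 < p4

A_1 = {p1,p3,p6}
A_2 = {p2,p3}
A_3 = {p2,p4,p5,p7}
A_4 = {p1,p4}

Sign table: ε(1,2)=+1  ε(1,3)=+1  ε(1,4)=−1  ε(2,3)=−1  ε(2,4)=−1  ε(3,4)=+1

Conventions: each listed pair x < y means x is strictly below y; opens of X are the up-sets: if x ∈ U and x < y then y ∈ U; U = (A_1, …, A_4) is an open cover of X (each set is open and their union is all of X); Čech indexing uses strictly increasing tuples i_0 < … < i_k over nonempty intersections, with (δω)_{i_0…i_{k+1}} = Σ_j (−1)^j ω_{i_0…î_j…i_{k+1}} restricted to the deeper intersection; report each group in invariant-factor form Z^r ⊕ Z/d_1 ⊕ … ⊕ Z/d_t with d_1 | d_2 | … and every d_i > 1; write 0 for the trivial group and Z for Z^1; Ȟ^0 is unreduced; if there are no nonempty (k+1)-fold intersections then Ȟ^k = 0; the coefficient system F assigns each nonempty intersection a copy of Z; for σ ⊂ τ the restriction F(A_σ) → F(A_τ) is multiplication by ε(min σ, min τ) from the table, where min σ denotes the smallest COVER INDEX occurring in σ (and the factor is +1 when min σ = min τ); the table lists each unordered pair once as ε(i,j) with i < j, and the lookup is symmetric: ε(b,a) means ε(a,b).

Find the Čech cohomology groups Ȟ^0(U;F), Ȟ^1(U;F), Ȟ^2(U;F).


Ȟ^0 ≅ Z,  Ȟ^1 ≅ Z,  Ȟ^2 ≅ 0

intersection data:
  A12={p3} A14={p1} A23={p2} A34={p4}
C dims 4,4; δ0: rk 3, SNF 1^3
Ȟ^0 = (4 − 3) − 0 = 1, so Ȟ^0 ≅ Z
Ȟ^1 = (4 − 0) − 3 = 1, so Ȟ^1 ≅ Z
Ȟ^2 = (0 − 0) − 0 = 0, so Ȟ^2 ≅ 0


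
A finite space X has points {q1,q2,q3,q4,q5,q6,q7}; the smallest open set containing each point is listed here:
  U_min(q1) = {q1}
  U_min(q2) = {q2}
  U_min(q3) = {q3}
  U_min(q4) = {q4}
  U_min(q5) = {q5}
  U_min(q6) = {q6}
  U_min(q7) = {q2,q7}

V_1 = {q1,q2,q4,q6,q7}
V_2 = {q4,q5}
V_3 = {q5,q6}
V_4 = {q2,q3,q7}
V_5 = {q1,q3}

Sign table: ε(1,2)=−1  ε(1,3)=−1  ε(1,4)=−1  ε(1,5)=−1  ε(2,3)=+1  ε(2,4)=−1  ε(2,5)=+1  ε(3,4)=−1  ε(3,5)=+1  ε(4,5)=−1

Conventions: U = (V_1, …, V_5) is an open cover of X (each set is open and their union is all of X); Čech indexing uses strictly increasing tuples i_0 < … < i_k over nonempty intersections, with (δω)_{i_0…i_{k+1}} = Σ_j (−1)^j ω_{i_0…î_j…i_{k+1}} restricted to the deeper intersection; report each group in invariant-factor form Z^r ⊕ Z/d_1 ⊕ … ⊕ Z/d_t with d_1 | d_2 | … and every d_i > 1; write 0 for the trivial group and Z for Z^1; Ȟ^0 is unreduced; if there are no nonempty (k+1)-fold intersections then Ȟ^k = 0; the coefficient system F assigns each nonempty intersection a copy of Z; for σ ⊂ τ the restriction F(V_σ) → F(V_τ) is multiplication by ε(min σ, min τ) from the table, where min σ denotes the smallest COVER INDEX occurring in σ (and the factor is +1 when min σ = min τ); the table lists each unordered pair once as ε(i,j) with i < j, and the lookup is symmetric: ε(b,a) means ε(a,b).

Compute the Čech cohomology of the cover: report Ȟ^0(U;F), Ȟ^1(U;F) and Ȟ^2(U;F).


cover nerve:
  V12={q4} V13={q6} V14={q2,q7} V15={q1} V23={q5} V45={q3}
C dims 5,6; δ0: rk 5, SNF 1^4·2
Ȟ^0: (5−5)−0=0 ⇒ 0
Ȟ^1: (6−0)−5=1 plus torsion [2] ⇒ Z ⊕ Z/2
Ȟ^2: (0−0)−0=0 ⇒ 0

Ȟ^0 ≅ 0,  Ȟ^1 ≅ Z ⊕ Z/2,  Ȟ^2 ≅ 0


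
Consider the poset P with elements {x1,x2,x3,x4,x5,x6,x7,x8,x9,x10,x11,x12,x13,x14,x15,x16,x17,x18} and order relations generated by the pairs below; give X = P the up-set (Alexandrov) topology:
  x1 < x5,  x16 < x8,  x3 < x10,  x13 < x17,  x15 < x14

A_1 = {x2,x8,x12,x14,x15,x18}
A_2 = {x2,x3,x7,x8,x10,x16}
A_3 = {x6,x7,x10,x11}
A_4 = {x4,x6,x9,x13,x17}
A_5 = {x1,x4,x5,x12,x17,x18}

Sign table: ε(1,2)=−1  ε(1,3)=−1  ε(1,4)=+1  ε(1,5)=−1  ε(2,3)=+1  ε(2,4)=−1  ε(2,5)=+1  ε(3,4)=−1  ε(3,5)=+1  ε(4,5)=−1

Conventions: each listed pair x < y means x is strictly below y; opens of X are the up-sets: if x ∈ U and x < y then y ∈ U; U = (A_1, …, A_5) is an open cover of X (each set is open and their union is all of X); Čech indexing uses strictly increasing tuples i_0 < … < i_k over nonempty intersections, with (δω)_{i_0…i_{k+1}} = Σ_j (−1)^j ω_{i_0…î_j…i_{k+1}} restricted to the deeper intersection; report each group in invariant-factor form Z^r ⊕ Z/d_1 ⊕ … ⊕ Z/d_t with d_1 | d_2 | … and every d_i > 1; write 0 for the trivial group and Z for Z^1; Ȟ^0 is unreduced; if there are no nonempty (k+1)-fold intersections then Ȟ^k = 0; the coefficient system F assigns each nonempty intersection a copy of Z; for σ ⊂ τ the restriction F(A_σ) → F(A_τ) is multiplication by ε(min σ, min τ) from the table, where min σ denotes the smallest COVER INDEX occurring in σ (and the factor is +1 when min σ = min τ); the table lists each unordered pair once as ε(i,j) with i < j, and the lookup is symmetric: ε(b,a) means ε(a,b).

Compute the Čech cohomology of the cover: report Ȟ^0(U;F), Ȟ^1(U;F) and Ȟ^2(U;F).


nonempty intersections:
  A12={x2,x8} A15={x12,x18} A23={x7,x10} A34={x6} A45={x4,x17}
C dims 5,5; δ0: rk 4, SNF 1^4
Ȟ^0: (5−4)−0=1 ⇒ Z
Ȟ^1: (5−0)−4=1 ⇒ Z
Ȟ^2: (0−0)−0=0 ⇒ 0

Ȟ^0 = Z, Ȟ^1 = Z, Ȟ^2 = 0


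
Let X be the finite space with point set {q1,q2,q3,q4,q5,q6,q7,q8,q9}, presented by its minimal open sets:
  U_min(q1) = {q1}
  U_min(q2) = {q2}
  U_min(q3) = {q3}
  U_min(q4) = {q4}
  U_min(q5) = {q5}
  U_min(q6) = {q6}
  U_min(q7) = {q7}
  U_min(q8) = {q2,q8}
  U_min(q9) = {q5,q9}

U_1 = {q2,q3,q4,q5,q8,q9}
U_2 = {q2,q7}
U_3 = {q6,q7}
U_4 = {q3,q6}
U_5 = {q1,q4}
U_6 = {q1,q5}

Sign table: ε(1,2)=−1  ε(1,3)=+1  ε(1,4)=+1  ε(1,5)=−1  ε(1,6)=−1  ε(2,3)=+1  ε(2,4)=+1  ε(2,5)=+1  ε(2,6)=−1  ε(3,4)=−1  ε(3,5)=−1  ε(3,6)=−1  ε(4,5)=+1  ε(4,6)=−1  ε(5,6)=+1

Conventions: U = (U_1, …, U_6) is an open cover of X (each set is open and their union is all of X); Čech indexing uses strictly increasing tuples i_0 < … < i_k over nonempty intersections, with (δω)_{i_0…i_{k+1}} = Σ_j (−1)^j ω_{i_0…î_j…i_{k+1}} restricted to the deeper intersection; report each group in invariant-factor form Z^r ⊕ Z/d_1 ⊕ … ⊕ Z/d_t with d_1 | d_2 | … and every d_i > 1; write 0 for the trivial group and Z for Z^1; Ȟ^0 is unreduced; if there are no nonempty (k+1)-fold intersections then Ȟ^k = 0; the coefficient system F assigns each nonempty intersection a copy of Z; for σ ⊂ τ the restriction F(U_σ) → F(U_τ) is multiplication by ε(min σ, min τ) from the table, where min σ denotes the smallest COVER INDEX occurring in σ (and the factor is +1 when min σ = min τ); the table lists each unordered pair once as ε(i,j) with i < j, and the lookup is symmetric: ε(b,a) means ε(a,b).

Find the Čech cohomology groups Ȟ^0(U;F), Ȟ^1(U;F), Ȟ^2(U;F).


cover nerve:
  U12={q2} U14={q3} U15={q4} U16={q5} U23={q7} U34={q6} U56={q1}
C dims 6,7; δ0: rk 5, SNF 1^5
Ȟ^0: (6−5)−0=1 ⇒ Z
Ȟ^1: (7−0)−5=2 ⇒ Z^2
Ȟ^2: (0−0)−0=0 ⇒ 0

Ȟ^0(U;F) ≅ Z, Ȟ^1(U;F) ≅ Z^2 and Ȟ^2(U;F) ≅ 0


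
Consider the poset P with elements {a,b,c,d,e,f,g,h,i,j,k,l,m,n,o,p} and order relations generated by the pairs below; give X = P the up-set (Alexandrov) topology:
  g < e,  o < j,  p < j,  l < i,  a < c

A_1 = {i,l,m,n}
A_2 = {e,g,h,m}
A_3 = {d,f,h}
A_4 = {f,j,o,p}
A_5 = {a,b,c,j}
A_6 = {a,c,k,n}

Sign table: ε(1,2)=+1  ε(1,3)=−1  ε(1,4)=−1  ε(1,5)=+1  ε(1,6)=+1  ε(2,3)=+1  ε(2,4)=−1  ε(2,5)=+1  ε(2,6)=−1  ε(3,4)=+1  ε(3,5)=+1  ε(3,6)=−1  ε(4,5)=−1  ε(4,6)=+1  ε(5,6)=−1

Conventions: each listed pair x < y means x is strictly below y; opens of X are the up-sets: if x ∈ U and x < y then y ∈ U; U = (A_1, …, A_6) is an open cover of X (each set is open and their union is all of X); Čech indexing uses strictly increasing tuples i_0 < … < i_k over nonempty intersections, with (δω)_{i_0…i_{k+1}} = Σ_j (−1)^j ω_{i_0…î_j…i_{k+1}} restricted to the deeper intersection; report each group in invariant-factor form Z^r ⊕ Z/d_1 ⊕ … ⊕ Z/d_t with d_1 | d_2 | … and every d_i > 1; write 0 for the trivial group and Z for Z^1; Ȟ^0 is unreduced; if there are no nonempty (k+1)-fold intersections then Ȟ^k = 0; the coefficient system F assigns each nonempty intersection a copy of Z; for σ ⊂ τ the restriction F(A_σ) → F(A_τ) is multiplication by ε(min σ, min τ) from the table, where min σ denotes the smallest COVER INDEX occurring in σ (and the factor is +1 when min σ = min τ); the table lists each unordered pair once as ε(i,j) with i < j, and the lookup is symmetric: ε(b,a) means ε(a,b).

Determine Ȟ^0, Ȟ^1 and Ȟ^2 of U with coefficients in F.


Ȟ^0 ≅ Z,  Ȟ^1 ≅ Z,  Ȟ^2 ≅ 0

nonempty intersections:
  A12={m} A16={n} A23={h} A34={f} A45={j} A56={a,c}
C dims 6,6; δ0: rk 5, SNF 1^5
Ȟ^0: (6−5)−0=1 ⇒ Z
Ȟ^1: (6−0)−5=1 ⇒ Z
Ȟ^2: (0−0)−0=0 ⇒ 0


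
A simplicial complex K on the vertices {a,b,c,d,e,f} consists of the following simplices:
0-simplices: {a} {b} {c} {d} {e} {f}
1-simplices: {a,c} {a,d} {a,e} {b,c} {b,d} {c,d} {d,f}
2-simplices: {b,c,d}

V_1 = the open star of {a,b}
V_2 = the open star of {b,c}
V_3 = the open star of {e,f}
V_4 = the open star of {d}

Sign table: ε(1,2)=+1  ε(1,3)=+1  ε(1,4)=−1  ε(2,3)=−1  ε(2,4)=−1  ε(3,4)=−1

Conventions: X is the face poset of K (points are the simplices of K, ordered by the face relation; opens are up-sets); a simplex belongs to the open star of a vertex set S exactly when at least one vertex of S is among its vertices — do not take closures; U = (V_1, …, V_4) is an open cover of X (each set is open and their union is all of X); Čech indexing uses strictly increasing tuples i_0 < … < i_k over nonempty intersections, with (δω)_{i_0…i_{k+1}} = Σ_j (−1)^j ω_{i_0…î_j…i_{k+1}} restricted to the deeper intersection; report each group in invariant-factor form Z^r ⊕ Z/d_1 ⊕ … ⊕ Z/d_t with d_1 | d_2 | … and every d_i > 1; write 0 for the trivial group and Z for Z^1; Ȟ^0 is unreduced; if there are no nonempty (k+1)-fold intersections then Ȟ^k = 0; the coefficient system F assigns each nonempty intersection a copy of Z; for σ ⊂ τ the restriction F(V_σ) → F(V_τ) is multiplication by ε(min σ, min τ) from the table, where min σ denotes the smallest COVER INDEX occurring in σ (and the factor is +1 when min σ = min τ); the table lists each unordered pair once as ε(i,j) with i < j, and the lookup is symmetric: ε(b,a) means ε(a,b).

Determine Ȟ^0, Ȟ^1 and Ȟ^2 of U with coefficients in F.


nerve of the cover:
  V1={{a},{b},{a,c},{a,d},{a,e},{b,c},{b,d},{b,c,d}} V2={{b},{c},{a,c},{b,c},{b,d},{c,d},{b,c,d}} V3={{e},{f},{a,e},{d,f}} V4={{d},{a,d},{b,d},{c,d},{d,f},{b,c,d}}
  V12={{b},{a,c},{b,c},{b,d},{b,c,d}} V13={{a,e}} V14={{a,d},{b,d},{b,c,d}} V24={{b,d},{c,d},{b,c,d}} V34={{d,f}}
  V124={{b,d},{b,c,d}}
C dims 4,5,1; δ0: rk 3, SNF 1^3; δ1: rk 1, SNF 1^1
Ȟ^0 = (4 − 3) − 0 = 1, so Ȟ^0 ≅ Z
Ȟ^1 = (5 − 1) − 3 = 1, so Ȟ^1 ≅ Z
Ȟ^2 = (1 − 0) − 1 = 0, so Ȟ^2 ≅ 0

Ȟ^0 = Z; Ȟ^1 = Z; Ȟ^2 = 0


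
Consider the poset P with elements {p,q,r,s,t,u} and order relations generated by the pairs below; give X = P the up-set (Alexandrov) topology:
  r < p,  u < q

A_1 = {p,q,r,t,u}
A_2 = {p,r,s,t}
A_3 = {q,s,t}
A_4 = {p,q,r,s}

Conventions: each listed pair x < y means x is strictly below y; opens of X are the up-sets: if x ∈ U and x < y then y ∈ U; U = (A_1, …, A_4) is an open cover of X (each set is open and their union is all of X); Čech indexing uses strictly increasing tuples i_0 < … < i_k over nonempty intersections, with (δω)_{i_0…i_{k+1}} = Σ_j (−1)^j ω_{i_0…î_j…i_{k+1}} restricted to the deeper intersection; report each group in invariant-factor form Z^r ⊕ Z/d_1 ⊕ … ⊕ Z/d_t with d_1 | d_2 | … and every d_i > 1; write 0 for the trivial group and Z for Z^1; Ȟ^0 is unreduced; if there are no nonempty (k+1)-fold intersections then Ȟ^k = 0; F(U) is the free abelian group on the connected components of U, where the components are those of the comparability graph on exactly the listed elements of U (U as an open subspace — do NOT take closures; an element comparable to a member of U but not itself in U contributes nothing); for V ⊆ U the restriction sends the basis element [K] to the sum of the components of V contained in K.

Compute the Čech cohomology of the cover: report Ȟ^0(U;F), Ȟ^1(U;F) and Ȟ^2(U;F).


Ȟ^0(U;F) ≅ Z^4, Ȟ^1(U;F) ≅ 0 and Ȟ^2(U;F) ≅ 0

intersection data:
  A12={p,r,t} A13={q,t} A14={p,q,r} A23={s,t} A24={p,r,s} A34={q,s}
  A123={t} A124={p,r} A134={q} A234={s}
components per intersection:
  A1: {p,r} {q,u} {t}
  A2: {p,r} {s} {t}
  A3: {q} {s} {t}
  A4: {p,r} {q} {s}
  A12: {p,r} {t}
  A13: {q} {t}
  A14: {p,r} {q}
  A23: {s} {t}
  A24: {p,r} {s}
  A34: {q} {s}
  A123: {t}
  A124: {p,r}
  A134: {q}
  A234: {s}
C dims 12,12,4; δ0: rk 8, SNF 1^8; δ1: rk 4, SNF 1^4
Ȟ^0 = (12 − 8) − 0 = 4, so Ȟ^0 ≅ Z^4
Ȟ^1 = (12 − 4) − 8 = 0, so Ȟ^1 ≅ 0
Ȟ^2 = (4 − 0) − 4 = 0, so Ȟ^2 ≅ 0
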